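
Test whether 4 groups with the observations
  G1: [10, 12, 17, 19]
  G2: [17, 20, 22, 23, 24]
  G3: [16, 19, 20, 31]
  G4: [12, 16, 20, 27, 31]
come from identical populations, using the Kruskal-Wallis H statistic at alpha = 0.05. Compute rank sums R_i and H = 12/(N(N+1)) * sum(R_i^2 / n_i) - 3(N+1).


Step 1: Combine all N = 18 observations and assign midranks.
sorted (value, group, rank): (10,G1,1), (12,G1,2.5), (12,G4,2.5), (16,G3,4.5), (16,G4,4.5), (17,G1,6.5), (17,G2,6.5), (19,G1,8.5), (19,G3,8.5), (20,G2,11), (20,G3,11), (20,G4,11), (22,G2,13), (23,G2,14), (24,G2,15), (27,G4,16), (31,G3,17.5), (31,G4,17.5)
Step 2: Sum ranks within each group.
R_1 = 18.5 (n_1 = 4)
R_2 = 59.5 (n_2 = 5)
R_3 = 41.5 (n_3 = 4)
R_4 = 51.5 (n_4 = 5)
Step 3: H = 12/(N(N+1)) * sum(R_i^2/n_i) - 3(N+1)
     = 12/(18*19) * (18.5^2/4 + 59.5^2/5 + 41.5^2/4 + 51.5^2/5) - 3*19
     = 0.035088 * 1754.62 - 57
     = 4.565789.
Step 4: Ties present; correction factor C = 1 - 54/(18^3 - 18) = 0.990712. Corrected H = 4.565789 / 0.990712 = 4.608594.
Step 5: Under H0, H ~ chi^2(3); p-value = 0.202806.
Step 6: alpha = 0.05. fail to reject H0.

H = 4.6086, df = 3, p = 0.202806, fail to reject H0.


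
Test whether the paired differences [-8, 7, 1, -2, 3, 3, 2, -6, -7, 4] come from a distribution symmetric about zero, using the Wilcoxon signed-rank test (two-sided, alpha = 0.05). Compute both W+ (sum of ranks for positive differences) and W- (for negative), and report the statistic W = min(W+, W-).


Step 1: Drop any zero differences (none here) and take |d_i|.
|d| = [8, 7, 1, 2, 3, 3, 2, 6, 7, 4]
Step 2: Midrank |d_i| (ties get averaged ranks).
ranks: |8|->10, |7|->8.5, |1|->1, |2|->2.5, |3|->4.5, |3|->4.5, |2|->2.5, |6|->7, |7|->8.5, |4|->6
Step 3: Attach original signs; sum ranks with positive sign and with negative sign.
W+ = 8.5 + 1 + 4.5 + 4.5 + 2.5 + 6 = 27
W- = 10 + 2.5 + 7 + 8.5 = 28
(Check: W+ + W- = 55 should equal n(n+1)/2 = 55.)
Step 4: Test statistic W = min(W+, W-) = 27.
Step 5: Ties in |d|, so use the tie-corrected normal approximation.
        E[W] = n(n+1)/4 = 10*11/4 = 27.5.
        Tie groups: |d|=2 (t=2), |d|=3 (t=2), |d|=7 (t=2); sum(t^3 - t) = 18.
        Var[W] = n(n+1)(2n+1)/24 - sum(t^3-t)/48 = 2310/24 - 18/48 = 95.875.
        z = (W - E[W]) / sqrt(Var[W]) = (27 - 27.5) / 9.7916 = -0.0511.
        Two-sided p = 2*Phi(z) = 0.959274.
Step 6: alpha = 0.05. fail to reject H0.

W+ = 27, W- = 28, W = min = 27, p = 0.959274, fail to reject H0.


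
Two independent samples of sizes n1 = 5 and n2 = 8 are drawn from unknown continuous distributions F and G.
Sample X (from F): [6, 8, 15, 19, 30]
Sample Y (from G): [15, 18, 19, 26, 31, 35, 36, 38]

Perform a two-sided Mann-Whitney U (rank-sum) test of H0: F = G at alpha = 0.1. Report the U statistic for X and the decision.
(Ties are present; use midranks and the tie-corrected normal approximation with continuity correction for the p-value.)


Step 1: Combine and sort all 13 observations; assign midranks.
sorted (value, group): (6,X), (8,X), (15,X), (15,Y), (18,Y), (19,X), (19,Y), (26,Y), (30,X), (31,Y), (35,Y), (36,Y), (38,Y)
ranks: 6->1, 8->2, 15->3.5, 15->3.5, 18->5, 19->6.5, 19->6.5, 26->8, 30->9, 31->10, 35->11, 36->12, 38->13
Step 2: Rank sum for X: R1 = 1 + 2 + 3.5 + 6.5 + 9 = 22.
Step 3: U_X = R1 - n1(n1+1)/2 = 22 - 5*6/2 = 22 - 15 = 7.
       U_Y = n1*n2 - U_X = 40 - 7 = 33.
Step 4: Ties are present, so use the tie-corrected normal approximation (with continuity correction) for the p-value.
Step 5: p-value = 0.066526; compare to alpha = 0.1. reject H0.

U_X = 7, p = 0.066526, reject H0 at alpha = 0.1.


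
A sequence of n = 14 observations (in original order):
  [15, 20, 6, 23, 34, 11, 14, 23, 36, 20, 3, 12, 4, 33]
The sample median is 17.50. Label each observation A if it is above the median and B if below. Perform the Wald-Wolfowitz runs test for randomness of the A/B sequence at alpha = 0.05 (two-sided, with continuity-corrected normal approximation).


Step 1: Compute median = 17.50; label A = above, B = below.
Labels in order: BABAABBAAABBBA  (n_A = 7, n_B = 7)
Step 2: Count runs R = 8.
Step 3: Under H0 (random ordering), E[R] = 2*n_A*n_B/(n_A+n_B) + 1 = 2*7*7/14 + 1 = 8.0000.
        Var[R] = 2*n_A*n_B*(2*n_A*n_B - n_A - n_B) / ((n_A+n_B)^2 * (n_A+n_B-1)) = 8232/2548 = 3.2308.
        SD[R] = 1.7974.
Step 4: R = E[R], so z = 0 with no continuity correction.
Step 5: Two-sided p-value via normal approximation = 2*(1 - Phi(|z|)) = 1.000000.
Step 6: alpha = 0.05. fail to reject H0.

R = 8, z = 0.0000, p = 1.000000, fail to reject H0.


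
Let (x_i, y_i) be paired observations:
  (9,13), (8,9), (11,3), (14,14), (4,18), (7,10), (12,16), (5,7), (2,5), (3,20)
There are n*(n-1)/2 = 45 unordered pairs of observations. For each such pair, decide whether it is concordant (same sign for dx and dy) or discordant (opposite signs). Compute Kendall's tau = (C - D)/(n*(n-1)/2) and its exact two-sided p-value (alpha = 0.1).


Step 1: Enumerate the 45 unordered pairs (i,j) with i<j and classify each by sign(x_j-x_i) * sign(y_j-y_i).
  (1,2):dx=-1,dy=-4->C; (1,3):dx=+2,dy=-10->D; (1,4):dx=+5,dy=+1->C; (1,5):dx=-5,dy=+5->D
  (1,6):dx=-2,dy=-3->C; (1,7):dx=+3,dy=+3->C; (1,8):dx=-4,dy=-6->C; (1,9):dx=-7,dy=-8->C
  (1,10):dx=-6,dy=+7->D; (2,3):dx=+3,dy=-6->D; (2,4):dx=+6,dy=+5->C; (2,5):dx=-4,dy=+9->D
  (2,6):dx=-1,dy=+1->D; (2,7):dx=+4,dy=+7->C; (2,8):dx=-3,dy=-2->C; (2,9):dx=-6,dy=-4->C
  (2,10):dx=-5,dy=+11->D; (3,4):dx=+3,dy=+11->C; (3,5):dx=-7,dy=+15->D; (3,6):dx=-4,dy=+7->D
  (3,7):dx=+1,dy=+13->C; (3,8):dx=-6,dy=+4->D; (3,9):dx=-9,dy=+2->D; (3,10):dx=-8,dy=+17->D
  (4,5):dx=-10,dy=+4->D; (4,6):dx=-7,dy=-4->C; (4,7):dx=-2,dy=+2->D; (4,8):dx=-9,dy=-7->C
  (4,9):dx=-12,dy=-9->C; (4,10):dx=-11,dy=+6->D; (5,6):dx=+3,dy=-8->D; (5,7):dx=+8,dy=-2->D
  (5,8):dx=+1,dy=-11->D; (5,9):dx=-2,dy=-13->C; (5,10):dx=-1,dy=+2->D; (6,7):dx=+5,dy=+6->C
  (6,8):dx=-2,dy=-3->C; (6,9):dx=-5,dy=-5->C; (6,10):dx=-4,dy=+10->D; (7,8):dx=-7,dy=-9->C
  (7,9):dx=-10,dy=-11->C; (7,10):dx=-9,dy=+4->D; (8,9):dx=-3,dy=-2->C; (8,10):dx=-2,dy=+13->D
  (9,10):dx=+1,dy=+15->C
Step 2: C = 23, D = 22, total pairs = 45.
Step 3: tau = (C - D)/(n(n-1)/2) = (23 - 22)/45 = 0.022222.
Step 4: Exact two-sided p-value (enumerate n! = 3628800 permutations of y under H0): p = 1.000000.
Step 5: alpha = 0.1. fail to reject H0.

tau_b = 0.0222 (C=23, D=22), p = 1.000000, fail to reject H0.


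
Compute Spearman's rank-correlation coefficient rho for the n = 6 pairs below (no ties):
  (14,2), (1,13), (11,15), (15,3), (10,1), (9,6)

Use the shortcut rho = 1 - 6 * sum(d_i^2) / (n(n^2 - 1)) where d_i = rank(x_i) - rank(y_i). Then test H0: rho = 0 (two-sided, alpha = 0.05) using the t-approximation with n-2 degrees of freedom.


Step 1: Rank x and y separately (midranks; no ties here).
rank(x): 14->5, 1->1, 11->4, 15->6, 10->3, 9->2
rank(y): 2->2, 13->5, 15->6, 3->3, 1->1, 6->4
Step 2: d_i = R_x(i) - R_y(i); compute d_i^2.
  (5-2)^2=9, (1-5)^2=16, (4-6)^2=4, (6-3)^2=9, (3-1)^2=4, (2-4)^2=4
sum(d^2) = 46.
Step 3: rho = 1 - 6*46 / (6*(6^2 - 1)) = 1 - 276/210 = -0.314286.
Step 4: Under H0, t = rho * sqrt((n-2)/(1-rho^2)) = -0.6621 ~ t(4).
Step 5: Two-sided p-value from the t-distribution with 4 df = 0.544093.
Step 6: alpha = 0.05. fail to reject H0.

rho = -0.3143, p = 0.544093, fail to reject H0 at alpha = 0.05.


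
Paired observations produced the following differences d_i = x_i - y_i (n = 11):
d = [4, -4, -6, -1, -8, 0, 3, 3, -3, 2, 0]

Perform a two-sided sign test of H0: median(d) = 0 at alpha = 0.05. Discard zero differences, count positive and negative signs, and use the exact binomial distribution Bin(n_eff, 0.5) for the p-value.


Step 1: Discard zero differences. Original n = 11; n_eff = number of nonzero differences = 9.
Nonzero differences (with sign): +4, -4, -6, -1, -8, +3, +3, -3, +2
Step 2: Count signs: positive = 4, negative = 5.
Step 3: Under H0: P(positive) = 0.5, so the number of positives S ~ Bin(9, 0.5).
Step 4: Two-sided exact p-value = sum of Bin(9,0.5) probabilities at or below the observed probability = 1.000000.
Step 5: alpha = 0.05. fail to reject H0.

n_eff = 9, pos = 4, neg = 5, p = 1.000000, fail to reject H0.


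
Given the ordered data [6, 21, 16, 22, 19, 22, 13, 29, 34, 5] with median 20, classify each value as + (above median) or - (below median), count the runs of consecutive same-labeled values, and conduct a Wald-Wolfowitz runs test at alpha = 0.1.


Step 1: Compute median = 20; label A = above, B = below.
Labels in order: BABABABAAB  (n_A = 5, n_B = 5)
Step 2: Count runs R = 9.
Step 3: Under H0 (random ordering), E[R] = 2*n_A*n_B/(n_A+n_B) + 1 = 2*5*5/10 + 1 = 6.0000.
        Var[R] = 2*n_A*n_B*(2*n_A*n_B - n_A - n_B) / ((n_A+n_B)^2 * (n_A+n_B-1)) = 2000/900 = 2.2222.
        SD[R] = 1.4907.
Step 4: Continuity-corrected z = (R - 0.5 - E[R]) / SD[R] = (9 - 0.5 - 6.0000) / 1.4907 = 1.6771.
Step 5: Two-sided p-value via normal approximation = 2*(1 - Phi(|z|)) = 0.093533.
Step 6: alpha = 0.1. reject H0.

R = 9, z = 1.6771, p = 0.093533, reject H0.


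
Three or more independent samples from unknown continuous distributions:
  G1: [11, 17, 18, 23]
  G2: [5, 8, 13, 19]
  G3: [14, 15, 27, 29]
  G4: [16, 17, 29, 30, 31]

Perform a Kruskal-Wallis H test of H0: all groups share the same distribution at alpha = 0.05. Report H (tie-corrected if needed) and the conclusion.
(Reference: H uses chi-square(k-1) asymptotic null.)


Step 1: Combine all N = 17 observations and assign midranks.
sorted (value, group, rank): (5,G2,1), (8,G2,2), (11,G1,3), (13,G2,4), (14,G3,5), (15,G3,6), (16,G4,7), (17,G1,8.5), (17,G4,8.5), (18,G1,10), (19,G2,11), (23,G1,12), (27,G3,13), (29,G3,14.5), (29,G4,14.5), (30,G4,16), (31,G4,17)
Step 2: Sum ranks within each group.
R_1 = 33.5 (n_1 = 4)
R_2 = 18 (n_2 = 4)
R_3 = 38.5 (n_3 = 4)
R_4 = 63 (n_4 = 5)
Step 3: H = 12/(N(N+1)) * sum(R_i^2/n_i) - 3(N+1)
     = 12/(17*18) * (33.5^2/4 + 18^2/4 + 38.5^2/4 + 63^2/5) - 3*18
     = 0.039216 * 1525.92 - 54
     = 5.840196.
Step 4: Ties present; correction factor C = 1 - 12/(17^3 - 17) = 0.997549. Corrected H = 5.840196 / 0.997549 = 5.854545.
Step 5: Under H0, H ~ chi^2(3); p-value = 0.118905.
Step 6: alpha = 0.05. fail to reject H0.

H = 5.8545, df = 3, p = 0.118905, fail to reject H0.


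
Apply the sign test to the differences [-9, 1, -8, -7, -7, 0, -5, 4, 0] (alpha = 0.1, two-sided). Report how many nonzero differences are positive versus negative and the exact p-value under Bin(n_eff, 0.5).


Step 1: Discard zero differences. Original n = 9; n_eff = number of nonzero differences = 7.
Nonzero differences (with sign): -9, +1, -8, -7, -7, -5, +4
Step 2: Count signs: positive = 2, negative = 5.
Step 3: Under H0: P(positive) = 0.5, so the number of positives S ~ Bin(7, 0.5).
Step 4: Two-sided exact p-value = sum of Bin(7,0.5) probabilities at or below the observed probability = 0.453125.
Step 5: alpha = 0.1. fail to reject H0.

n_eff = 7, pos = 2, neg = 5, p = 0.453125, fail to reject H0.


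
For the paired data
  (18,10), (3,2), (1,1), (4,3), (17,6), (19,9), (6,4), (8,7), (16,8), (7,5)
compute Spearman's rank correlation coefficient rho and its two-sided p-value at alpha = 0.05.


Step 1: Rank x and y separately (midranks; no ties here).
rank(x): 18->9, 3->2, 1->1, 4->3, 17->8, 19->10, 6->4, 8->6, 16->7, 7->5
rank(y): 10->10, 2->2, 1->1, 3->3, 6->6, 9->9, 4->4, 7->7, 8->8, 5->5
Step 2: d_i = R_x(i) - R_y(i); compute d_i^2.
  (9-10)^2=1, (2-2)^2=0, (1-1)^2=0, (3-3)^2=0, (8-6)^2=4, (10-9)^2=1, (4-4)^2=0, (6-7)^2=1, (7-8)^2=1, (5-5)^2=0
sum(d^2) = 8.
Step 3: rho = 1 - 6*8 / (10*(10^2 - 1)) = 1 - 48/990 = 0.951515.
Step 4: Under H0, t = rho * sqrt((n-2)/(1-rho^2)) = 8.7493 ~ t(8).
Step 5: Two-sided p-value from the t-distribution with 8 df = 0.000023.
Step 6: alpha = 0.05. reject H0.

rho = 0.9515, p = 0.000023, reject H0 at alpha = 0.05.


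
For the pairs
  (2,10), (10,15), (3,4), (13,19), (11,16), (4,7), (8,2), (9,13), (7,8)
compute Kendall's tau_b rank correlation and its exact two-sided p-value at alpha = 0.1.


Step 1: Enumerate the 36 unordered pairs (i,j) with i<j and classify each by sign(x_j-x_i) * sign(y_j-y_i).
  (1,2):dx=+8,dy=+5->C; (1,3):dx=+1,dy=-6->D; (1,4):dx=+11,dy=+9->C; (1,5):dx=+9,dy=+6->C
  (1,6):dx=+2,dy=-3->D; (1,7):dx=+6,dy=-8->D; (1,8):dx=+7,dy=+3->C; (1,9):dx=+5,dy=-2->D
  (2,3):dx=-7,dy=-11->C; (2,4):dx=+3,dy=+4->C; (2,5):dx=+1,dy=+1->C; (2,6):dx=-6,dy=-8->C
  (2,7):dx=-2,dy=-13->C; (2,8):dx=-1,dy=-2->C; (2,9):dx=-3,dy=-7->C; (3,4):dx=+10,dy=+15->C
  (3,5):dx=+8,dy=+12->C; (3,6):dx=+1,dy=+3->C; (3,7):dx=+5,dy=-2->D; (3,8):dx=+6,dy=+9->C
  (3,9):dx=+4,dy=+4->C; (4,5):dx=-2,dy=-3->C; (4,6):dx=-9,dy=-12->C; (4,7):dx=-5,dy=-17->C
  (4,8):dx=-4,dy=-6->C; (4,9):dx=-6,dy=-11->C; (5,6):dx=-7,dy=-9->C; (5,7):dx=-3,dy=-14->C
  (5,8):dx=-2,dy=-3->C; (5,9):dx=-4,dy=-8->C; (6,7):dx=+4,dy=-5->D; (6,8):dx=+5,dy=+6->C
  (6,9):dx=+3,dy=+1->C; (7,8):dx=+1,dy=+11->C; (7,9):dx=-1,dy=+6->D; (8,9):dx=-2,dy=-5->C
Step 2: C = 29, D = 7, total pairs = 36.
Step 3: tau = (C - D)/(n(n-1)/2) = (29 - 7)/36 = 0.611111.
Step 4: Exact two-sided p-value (enumerate n! = 362880 permutations of y under H0): p = 0.024741.
Step 5: alpha = 0.1. reject H0.

tau_b = 0.6111 (C=29, D=7), p = 0.024741, reject H0.


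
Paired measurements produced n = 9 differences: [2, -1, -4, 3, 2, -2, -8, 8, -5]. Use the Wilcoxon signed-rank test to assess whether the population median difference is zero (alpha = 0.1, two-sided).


Step 1: Drop any zero differences (none here) and take |d_i|.
|d| = [2, 1, 4, 3, 2, 2, 8, 8, 5]
Step 2: Midrank |d_i| (ties get averaged ranks).
ranks: |2|->3, |1|->1, |4|->6, |3|->5, |2|->3, |2|->3, |8|->8.5, |8|->8.5, |5|->7
Step 3: Attach original signs; sum ranks with positive sign and with negative sign.
W+ = 3 + 5 + 3 + 8.5 = 19.5
W- = 1 + 6 + 3 + 8.5 + 7 = 25.5
(Check: W+ + W- = 45 should equal n(n+1)/2 = 45.)
Step 4: Test statistic W = min(W+, W-) = 19.5.
Step 5: Ties in |d|, so use the tie-corrected normal approximation.
        E[W] = n(n+1)/4 = 9*10/4 = 22.5.
        Tie groups: |d|=2 (t=3), |d|=8 (t=2); sum(t^3 - t) = 30.
        Var[W] = n(n+1)(2n+1)/24 - sum(t^3-t)/48 = 1710/24 - 30/48 = 70.625.
        z = (W - E[W]) / sqrt(Var[W]) = (19.5 - 22.5) / 8.4039 = -0.3570.
        Two-sided p = 2*Phi(z) = 0.721108.
Step 6: alpha = 0.1. fail to reject H0.

W+ = 19.5, W- = 25.5, W = min = 19.5, p = 0.721108, fail to reject H0.


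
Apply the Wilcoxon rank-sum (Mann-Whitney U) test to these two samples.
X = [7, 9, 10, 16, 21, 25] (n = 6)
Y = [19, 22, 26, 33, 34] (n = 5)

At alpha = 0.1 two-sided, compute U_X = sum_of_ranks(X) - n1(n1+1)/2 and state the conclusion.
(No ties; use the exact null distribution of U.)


Step 1: Combine and sort all 11 observations; assign midranks.
sorted (value, group): (7,X), (9,X), (10,X), (16,X), (19,Y), (21,X), (22,Y), (25,X), (26,Y), (33,Y), (34,Y)
ranks: 7->1, 9->2, 10->3, 16->4, 19->5, 21->6, 22->7, 25->8, 26->9, 33->10, 34->11
Step 2: Rank sum for X: R1 = 1 + 2 + 3 + 4 + 6 + 8 = 24.
Step 3: U_X = R1 - n1(n1+1)/2 = 24 - 6*7/2 = 24 - 21 = 3.
       U_Y = n1*n2 - U_X = 30 - 3 = 27.
Step 4: No ties, so the exact null distribution of U (based on enumerating the C(11,6) = 462 equally likely rank assignments) gives the two-sided p-value.
Step 5: p-value = 0.030303; compare to alpha = 0.1. reject H0.

U_X = 3, p = 0.030303, reject H0 at alpha = 0.1.


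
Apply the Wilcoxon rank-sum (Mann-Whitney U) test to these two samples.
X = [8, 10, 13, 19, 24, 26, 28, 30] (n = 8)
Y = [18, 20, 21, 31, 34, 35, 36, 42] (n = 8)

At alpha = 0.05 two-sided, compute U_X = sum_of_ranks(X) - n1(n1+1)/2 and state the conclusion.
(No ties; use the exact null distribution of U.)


Step 1: Combine and sort all 16 observations; assign midranks.
sorted (value, group): (8,X), (10,X), (13,X), (18,Y), (19,X), (20,Y), (21,Y), (24,X), (26,X), (28,X), (30,X), (31,Y), (34,Y), (35,Y), (36,Y), (42,Y)
ranks: 8->1, 10->2, 13->3, 18->4, 19->5, 20->6, 21->7, 24->8, 26->9, 28->10, 30->11, 31->12, 34->13, 35->14, 36->15, 42->16
Step 2: Rank sum for X: R1 = 1 + 2 + 3 + 5 + 8 + 9 + 10 + 11 = 49.
Step 3: U_X = R1 - n1(n1+1)/2 = 49 - 8*9/2 = 49 - 36 = 13.
       U_Y = n1*n2 - U_X = 64 - 13 = 51.
Step 4: No ties, so the exact null distribution of U (based on enumerating the C(16,8) = 12870 equally likely rank assignments) gives the two-sided p-value.
Step 5: p-value = 0.049883; compare to alpha = 0.05. reject H0.

U_X = 13, p = 0.049883, reject H0 at alpha = 0.05.


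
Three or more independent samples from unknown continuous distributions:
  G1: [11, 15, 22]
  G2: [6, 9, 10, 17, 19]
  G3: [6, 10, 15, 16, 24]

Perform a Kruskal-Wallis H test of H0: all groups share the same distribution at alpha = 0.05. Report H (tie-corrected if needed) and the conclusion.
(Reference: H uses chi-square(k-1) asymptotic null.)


Step 1: Combine all N = 13 observations and assign midranks.
sorted (value, group, rank): (6,G2,1.5), (6,G3,1.5), (9,G2,3), (10,G2,4.5), (10,G3,4.5), (11,G1,6), (15,G1,7.5), (15,G3,7.5), (16,G3,9), (17,G2,10), (19,G2,11), (22,G1,12), (24,G3,13)
Step 2: Sum ranks within each group.
R_1 = 25.5 (n_1 = 3)
R_2 = 30 (n_2 = 5)
R_3 = 35.5 (n_3 = 5)
Step 3: H = 12/(N(N+1)) * sum(R_i^2/n_i) - 3(N+1)
     = 12/(13*14) * (25.5^2/3 + 30^2/5 + 35.5^2/5) - 3*14
     = 0.065934 * 648.8 - 42
     = 0.778022.
Step 4: Ties present; correction factor C = 1 - 18/(13^3 - 13) = 0.991758. Corrected H = 0.778022 / 0.991758 = 0.784488.
Step 5: Under H0, H ~ chi^2(2); p-value = 0.675539.
Step 6: alpha = 0.05. fail to reject H0.

H = 0.7845, df = 2, p = 0.675539, fail to reject H0.


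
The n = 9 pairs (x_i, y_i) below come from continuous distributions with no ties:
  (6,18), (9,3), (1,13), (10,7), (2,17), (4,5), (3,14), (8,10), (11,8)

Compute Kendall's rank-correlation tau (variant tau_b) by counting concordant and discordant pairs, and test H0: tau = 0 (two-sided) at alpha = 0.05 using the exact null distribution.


Step 1: Enumerate the 36 unordered pairs (i,j) with i<j and classify each by sign(x_j-x_i) * sign(y_j-y_i).
  (1,2):dx=+3,dy=-15->D; (1,3):dx=-5,dy=-5->C; (1,4):dx=+4,dy=-11->D; (1,5):dx=-4,dy=-1->C
  (1,6):dx=-2,dy=-13->C; (1,7):dx=-3,dy=-4->C; (1,8):dx=+2,dy=-8->D; (1,9):dx=+5,dy=-10->D
  (2,3):dx=-8,dy=+10->D; (2,4):dx=+1,dy=+4->C; (2,5):dx=-7,dy=+14->D; (2,6):dx=-5,dy=+2->D
  (2,7):dx=-6,dy=+11->D; (2,8):dx=-1,dy=+7->D; (2,9):dx=+2,dy=+5->C; (3,4):dx=+9,dy=-6->D
  (3,5):dx=+1,dy=+4->C; (3,6):dx=+3,dy=-8->D; (3,7):dx=+2,dy=+1->C; (3,8):dx=+7,dy=-3->D
  (3,9):dx=+10,dy=-5->D; (4,5):dx=-8,dy=+10->D; (4,6):dx=-6,dy=-2->C; (4,7):dx=-7,dy=+7->D
  (4,8):dx=-2,dy=+3->D; (4,9):dx=+1,dy=+1->C; (5,6):dx=+2,dy=-12->D; (5,7):dx=+1,dy=-3->D
  (5,8):dx=+6,dy=-7->D; (5,9):dx=+9,dy=-9->D; (6,7):dx=-1,dy=+9->D; (6,8):dx=+4,dy=+5->C
  (6,9):dx=+7,dy=+3->C; (7,8):dx=+5,dy=-4->D; (7,9):dx=+8,dy=-6->D; (8,9):dx=+3,dy=-2->D
Step 2: C = 12, D = 24, total pairs = 36.
Step 3: tau = (C - D)/(n(n-1)/2) = (12 - 24)/36 = -0.333333.
Step 4: Exact two-sided p-value (enumerate n! = 362880 permutations of y under H0): p = 0.259518.
Step 5: alpha = 0.05. fail to reject H0.

tau_b = -0.3333 (C=12, D=24), p = 0.259518, fail to reject H0.


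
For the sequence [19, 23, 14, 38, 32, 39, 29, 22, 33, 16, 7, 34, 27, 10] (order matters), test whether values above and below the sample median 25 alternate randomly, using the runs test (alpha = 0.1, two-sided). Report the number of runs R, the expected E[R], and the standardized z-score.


Step 1: Compute median = 25; label A = above, B = below.
Labels in order: BBBAAAABABBAAB  (n_A = 7, n_B = 7)
Step 2: Count runs R = 7.
Step 3: Under H0 (random ordering), E[R] = 2*n_A*n_B/(n_A+n_B) + 1 = 2*7*7/14 + 1 = 8.0000.
        Var[R] = 2*n_A*n_B*(2*n_A*n_B - n_A - n_B) / ((n_A+n_B)^2 * (n_A+n_B-1)) = 8232/2548 = 3.2308.
        SD[R] = 1.7974.
Step 4: Continuity-corrected z = (R + 0.5 - E[R]) / SD[R] = (7 + 0.5 - 8.0000) / 1.7974 = -0.2782.
Step 5: Two-sided p-value via normal approximation = 2*(1 - Phi(|z|)) = 0.780879.
Step 6: alpha = 0.1. fail to reject H0.

R = 7, z = -0.2782, p = 0.780879, fail to reject H0.


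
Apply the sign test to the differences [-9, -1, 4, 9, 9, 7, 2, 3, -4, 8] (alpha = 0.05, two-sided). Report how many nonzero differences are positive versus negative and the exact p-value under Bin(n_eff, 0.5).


Step 1: Discard zero differences. Original n = 10; n_eff = number of nonzero differences = 10.
Nonzero differences (with sign): -9, -1, +4, +9, +9, +7, +2, +3, -4, +8
Step 2: Count signs: positive = 7, negative = 3.
Step 3: Under H0: P(positive) = 0.5, so the number of positives S ~ Bin(10, 0.5).
Step 4: Two-sided exact p-value = sum of Bin(10,0.5) probabilities at or below the observed probability = 0.343750.
Step 5: alpha = 0.05. fail to reject H0.

n_eff = 10, pos = 7, neg = 3, p = 0.343750, fail to reject H0.


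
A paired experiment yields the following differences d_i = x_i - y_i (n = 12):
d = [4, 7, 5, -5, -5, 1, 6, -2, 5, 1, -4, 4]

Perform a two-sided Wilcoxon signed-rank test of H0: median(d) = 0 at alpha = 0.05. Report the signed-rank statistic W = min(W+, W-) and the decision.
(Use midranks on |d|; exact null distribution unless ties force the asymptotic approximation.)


Step 1: Drop any zero differences (none here) and take |d_i|.
|d| = [4, 7, 5, 5, 5, 1, 6, 2, 5, 1, 4, 4]
Step 2: Midrank |d_i| (ties get averaged ranks).
ranks: |4|->5, |7|->12, |5|->8.5, |5|->8.5, |5|->8.5, |1|->1.5, |6|->11, |2|->3, |5|->8.5, |1|->1.5, |4|->5, |4|->5
Step 3: Attach original signs; sum ranks with positive sign and with negative sign.
W+ = 5 + 12 + 8.5 + 1.5 + 11 + 8.5 + 1.5 + 5 = 53
W- = 8.5 + 8.5 + 3 + 5 = 25
(Check: W+ + W- = 78 should equal n(n+1)/2 = 78.)
Step 4: Test statistic W = min(W+, W-) = 25.
Step 5: Ties in |d|, so use the tie-corrected normal approximation.
        E[W] = n(n+1)/4 = 12*13/4 = 39.
        Tie groups: |d|=1 (t=2), |d|=4 (t=3), |d|=5 (t=4); sum(t^3 - t) = 90.
        Var[W] = n(n+1)(2n+1)/24 - sum(t^3-t)/48 = 3900/24 - 90/48 = 160.625.
        z = (W - E[W]) / sqrt(Var[W]) = (25 - 39) / 12.6738 = -1.1046.
        Two-sided p = 2*Phi(z) = 0.269315.
Step 6: alpha = 0.05. fail to reject H0.

W+ = 53, W- = 25, W = min = 25, p = 0.269315, fail to reject H0.


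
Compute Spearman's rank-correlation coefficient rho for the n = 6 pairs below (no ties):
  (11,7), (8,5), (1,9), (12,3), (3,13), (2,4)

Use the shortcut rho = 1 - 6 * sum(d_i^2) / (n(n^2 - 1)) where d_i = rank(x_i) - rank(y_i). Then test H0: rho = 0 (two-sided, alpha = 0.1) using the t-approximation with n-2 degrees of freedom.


Step 1: Rank x and y separately (midranks; no ties here).
rank(x): 11->5, 8->4, 1->1, 12->6, 3->3, 2->2
rank(y): 7->4, 5->3, 9->5, 3->1, 13->6, 4->2
Step 2: d_i = R_x(i) - R_y(i); compute d_i^2.
  (5-4)^2=1, (4-3)^2=1, (1-5)^2=16, (6-1)^2=25, (3-6)^2=9, (2-2)^2=0
sum(d^2) = 52.
Step 3: rho = 1 - 6*52 / (6*(6^2 - 1)) = 1 - 312/210 = -0.485714.
Step 4: Under H0, t = rho * sqrt((n-2)/(1-rho^2)) = -1.1113 ~ t(4).
Step 5: Two-sided p-value from the t-distribution with 4 df = 0.328723.
Step 6: alpha = 0.1. fail to reject H0.

rho = -0.4857, p = 0.328723, fail to reject H0 at alpha = 0.1.


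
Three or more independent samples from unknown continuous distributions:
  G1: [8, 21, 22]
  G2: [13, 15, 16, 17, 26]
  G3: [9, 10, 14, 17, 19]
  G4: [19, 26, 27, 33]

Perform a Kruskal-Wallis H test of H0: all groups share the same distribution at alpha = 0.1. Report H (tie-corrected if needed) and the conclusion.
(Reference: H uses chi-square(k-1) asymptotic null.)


Step 1: Combine all N = 17 observations and assign midranks.
sorted (value, group, rank): (8,G1,1), (9,G3,2), (10,G3,3), (13,G2,4), (14,G3,5), (15,G2,6), (16,G2,7), (17,G2,8.5), (17,G3,8.5), (19,G3,10.5), (19,G4,10.5), (21,G1,12), (22,G1,13), (26,G2,14.5), (26,G4,14.5), (27,G4,16), (33,G4,17)
Step 2: Sum ranks within each group.
R_1 = 26 (n_1 = 3)
R_2 = 40 (n_2 = 5)
R_3 = 29 (n_3 = 5)
R_4 = 58 (n_4 = 4)
Step 3: H = 12/(N(N+1)) * sum(R_i^2/n_i) - 3(N+1)
     = 12/(17*18) * (26^2/3 + 40^2/5 + 29^2/5 + 58^2/4) - 3*18
     = 0.039216 * 1554.53 - 54
     = 6.962092.
Step 4: Ties present; correction factor C = 1 - 18/(17^3 - 17) = 0.996324. Corrected H = 6.962092 / 0.996324 = 6.987782.
Step 5: Under H0, H ~ chi^2(3); p-value = 0.072288.
Step 6: alpha = 0.1. reject H0.

H = 6.9878, df = 3, p = 0.072288, reject H0.


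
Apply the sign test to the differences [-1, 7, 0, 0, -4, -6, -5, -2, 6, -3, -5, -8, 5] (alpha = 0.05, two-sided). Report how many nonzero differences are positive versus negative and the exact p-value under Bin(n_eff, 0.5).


Step 1: Discard zero differences. Original n = 13; n_eff = number of nonzero differences = 11.
Nonzero differences (with sign): -1, +7, -4, -6, -5, -2, +6, -3, -5, -8, +5
Step 2: Count signs: positive = 3, negative = 8.
Step 3: Under H0: P(positive) = 0.5, so the number of positives S ~ Bin(11, 0.5).
Step 4: Two-sided exact p-value = sum of Bin(11,0.5) probabilities at or below the observed probability = 0.226562.
Step 5: alpha = 0.05. fail to reject H0.

n_eff = 11, pos = 3, neg = 8, p = 0.226562, fail to reject H0.


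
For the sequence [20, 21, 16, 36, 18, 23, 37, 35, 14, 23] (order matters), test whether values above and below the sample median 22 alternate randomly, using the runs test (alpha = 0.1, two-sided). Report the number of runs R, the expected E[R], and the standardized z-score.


Step 1: Compute median = 22; label A = above, B = below.
Labels in order: BBBABAAABA  (n_A = 5, n_B = 5)
Step 2: Count runs R = 6.
Step 3: Under H0 (random ordering), E[R] = 2*n_A*n_B/(n_A+n_B) + 1 = 2*5*5/10 + 1 = 6.0000.
        Var[R] = 2*n_A*n_B*(2*n_A*n_B - n_A - n_B) / ((n_A+n_B)^2 * (n_A+n_B-1)) = 2000/900 = 2.2222.
        SD[R] = 1.4907.
Step 4: R = E[R], so z = 0 with no continuity correction.
Step 5: Two-sided p-value via normal approximation = 2*(1 - Phi(|z|)) = 1.000000.
Step 6: alpha = 0.1. fail to reject H0.

R = 6, z = 0.0000, p = 1.000000, fail to reject H0.


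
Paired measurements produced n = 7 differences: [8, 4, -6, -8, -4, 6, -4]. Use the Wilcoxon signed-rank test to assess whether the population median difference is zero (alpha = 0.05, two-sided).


Step 1: Drop any zero differences (none here) and take |d_i|.
|d| = [8, 4, 6, 8, 4, 6, 4]
Step 2: Midrank |d_i| (ties get averaged ranks).
ranks: |8|->6.5, |4|->2, |6|->4.5, |8|->6.5, |4|->2, |6|->4.5, |4|->2
Step 3: Attach original signs; sum ranks with positive sign and with negative sign.
W+ = 6.5 + 2 + 4.5 = 13
W- = 4.5 + 6.5 + 2 + 2 = 15
(Check: W+ + W- = 28 should equal n(n+1)/2 = 28.)
Step 4: Test statistic W = min(W+, W-) = 13.
Step 5: Ties in |d|, so use the tie-corrected normal approximation.
        E[W] = n(n+1)/4 = 7*8/4 = 14.
        Tie groups: |d|=4 (t=3), |d|=6 (t=2), |d|=8 (t=2); sum(t^3 - t) = 36.
        Var[W] = n(n+1)(2n+1)/24 - sum(t^3-t)/48 = 840/24 - 36/48 = 34.25.
        z = (W - E[W]) / sqrt(Var[W]) = (13 - 14) / 5.8523 = -0.1709.
        Two-sided p = 2*Phi(z) = 0.864325.
Step 6: alpha = 0.05. fail to reject H0.

W+ = 13, W- = 15, W = min = 13, p = 0.864325, fail to reject H0.


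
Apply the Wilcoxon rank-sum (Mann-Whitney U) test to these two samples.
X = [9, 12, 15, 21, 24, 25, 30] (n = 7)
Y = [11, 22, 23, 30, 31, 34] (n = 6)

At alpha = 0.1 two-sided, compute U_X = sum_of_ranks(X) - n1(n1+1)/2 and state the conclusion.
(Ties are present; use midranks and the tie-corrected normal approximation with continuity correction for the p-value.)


Step 1: Combine and sort all 13 observations; assign midranks.
sorted (value, group): (9,X), (11,Y), (12,X), (15,X), (21,X), (22,Y), (23,Y), (24,X), (25,X), (30,X), (30,Y), (31,Y), (34,Y)
ranks: 9->1, 11->2, 12->3, 15->4, 21->5, 22->6, 23->7, 24->8, 25->9, 30->10.5, 30->10.5, 31->12, 34->13
Step 2: Rank sum for X: R1 = 1 + 3 + 4 + 5 + 8 + 9 + 10.5 = 40.5.
Step 3: U_X = R1 - n1(n1+1)/2 = 40.5 - 7*8/2 = 40.5 - 28 = 12.5.
       U_Y = n1*n2 - U_X = 42 - 12.5 = 29.5.
Step 4: Ties are present, so use the tie-corrected normal approximation (with continuity correction) for the p-value.
Step 5: p-value = 0.252445; compare to alpha = 0.1. fail to reject H0.

U_X = 12.5, p = 0.252445, fail to reject H0 at alpha = 0.1.


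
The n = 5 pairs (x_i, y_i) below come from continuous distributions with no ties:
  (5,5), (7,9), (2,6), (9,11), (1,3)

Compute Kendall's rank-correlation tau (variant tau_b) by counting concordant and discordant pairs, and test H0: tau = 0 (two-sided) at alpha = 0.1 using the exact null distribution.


Step 1: Enumerate the 10 unordered pairs (i,j) with i<j and classify each by sign(x_j-x_i) * sign(y_j-y_i).
  (1,2):dx=+2,dy=+4->C; (1,3):dx=-3,dy=+1->D; (1,4):dx=+4,dy=+6->C; (1,5):dx=-4,dy=-2->C
  (2,3):dx=-5,dy=-3->C; (2,4):dx=+2,dy=+2->C; (2,5):dx=-6,dy=-6->C; (3,4):dx=+7,dy=+5->C
  (3,5):dx=-1,dy=-3->C; (4,5):dx=-8,dy=-8->C
Step 2: C = 9, D = 1, total pairs = 10.
Step 3: tau = (C - D)/(n(n-1)/2) = (9 - 1)/10 = 0.800000.
Step 4: Exact two-sided p-value (enumerate n! = 120 permutations of y under H0): p = 0.083333.
Step 5: alpha = 0.1. reject H0.

tau_b = 0.8000 (C=9, D=1), p = 0.083333, reject H0.


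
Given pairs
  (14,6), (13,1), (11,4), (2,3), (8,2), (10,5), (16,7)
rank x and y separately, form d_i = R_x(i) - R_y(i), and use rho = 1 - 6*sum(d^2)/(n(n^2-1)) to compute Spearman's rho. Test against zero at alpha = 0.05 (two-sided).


Step 1: Rank x and y separately (midranks; no ties here).
rank(x): 14->6, 13->5, 11->4, 2->1, 8->2, 10->3, 16->7
rank(y): 6->6, 1->1, 4->4, 3->3, 2->2, 5->5, 7->7
Step 2: d_i = R_x(i) - R_y(i); compute d_i^2.
  (6-6)^2=0, (5-1)^2=16, (4-4)^2=0, (1-3)^2=4, (2-2)^2=0, (3-5)^2=4, (7-7)^2=0
sum(d^2) = 24.
Step 3: rho = 1 - 6*24 / (7*(7^2 - 1)) = 1 - 144/336 = 0.571429.
Step 4: Under H0, t = rho * sqrt((n-2)/(1-rho^2)) = 1.5570 ~ t(5).
Step 5: Two-sided p-value from the t-distribution with 5 df = 0.180202.
Step 6: alpha = 0.05. fail to reject H0.

rho = 0.5714, p = 0.180202, fail to reject H0 at alpha = 0.05.


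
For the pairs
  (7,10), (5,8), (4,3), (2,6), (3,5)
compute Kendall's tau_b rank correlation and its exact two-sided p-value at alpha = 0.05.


Step 1: Enumerate the 10 unordered pairs (i,j) with i<j and classify each by sign(x_j-x_i) * sign(y_j-y_i).
  (1,2):dx=-2,dy=-2->C; (1,3):dx=-3,dy=-7->C; (1,4):dx=-5,dy=-4->C; (1,5):dx=-4,dy=-5->C
  (2,3):dx=-1,dy=-5->C; (2,4):dx=-3,dy=-2->C; (2,5):dx=-2,dy=-3->C; (3,4):dx=-2,dy=+3->D
  (3,5):dx=-1,dy=+2->D; (4,5):dx=+1,dy=-1->D
Step 2: C = 7, D = 3, total pairs = 10.
Step 3: tau = (C - D)/(n(n-1)/2) = (7 - 3)/10 = 0.400000.
Step 4: Exact two-sided p-value (enumerate n! = 120 permutations of y under H0): p = 0.483333.
Step 5: alpha = 0.05. fail to reject H0.

tau_b = 0.4000 (C=7, D=3), p = 0.483333, fail to reject H0.


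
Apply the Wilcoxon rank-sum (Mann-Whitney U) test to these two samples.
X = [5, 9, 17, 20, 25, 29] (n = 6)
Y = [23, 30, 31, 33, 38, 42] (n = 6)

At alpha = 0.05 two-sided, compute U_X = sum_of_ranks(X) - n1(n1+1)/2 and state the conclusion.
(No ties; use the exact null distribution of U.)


Step 1: Combine and sort all 12 observations; assign midranks.
sorted (value, group): (5,X), (9,X), (17,X), (20,X), (23,Y), (25,X), (29,X), (30,Y), (31,Y), (33,Y), (38,Y), (42,Y)
ranks: 5->1, 9->2, 17->3, 20->4, 23->5, 25->6, 29->7, 30->8, 31->9, 33->10, 38->11, 42->12
Step 2: Rank sum for X: R1 = 1 + 2 + 3 + 4 + 6 + 7 = 23.
Step 3: U_X = R1 - n1(n1+1)/2 = 23 - 6*7/2 = 23 - 21 = 2.
       U_Y = n1*n2 - U_X = 36 - 2 = 34.
Step 4: No ties, so the exact null distribution of U (based on enumerating the C(12,6) = 924 equally likely rank assignments) gives the two-sided p-value.
Step 5: p-value = 0.008658; compare to alpha = 0.05. reject H0.

U_X = 2, p = 0.008658, reject H0 at alpha = 0.05.


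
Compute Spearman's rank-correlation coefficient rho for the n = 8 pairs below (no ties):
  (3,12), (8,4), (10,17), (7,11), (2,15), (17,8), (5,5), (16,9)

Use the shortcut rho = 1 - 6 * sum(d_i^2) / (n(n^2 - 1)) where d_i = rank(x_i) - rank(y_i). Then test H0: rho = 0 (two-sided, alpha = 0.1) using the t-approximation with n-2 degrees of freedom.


Step 1: Rank x and y separately (midranks; no ties here).
rank(x): 3->2, 8->5, 10->6, 7->4, 2->1, 17->8, 5->3, 16->7
rank(y): 12->6, 4->1, 17->8, 11->5, 15->7, 8->3, 5->2, 9->4
Step 2: d_i = R_x(i) - R_y(i); compute d_i^2.
  (2-6)^2=16, (5-1)^2=16, (6-8)^2=4, (4-5)^2=1, (1-7)^2=36, (8-3)^2=25, (3-2)^2=1, (7-4)^2=9
sum(d^2) = 108.
Step 3: rho = 1 - 6*108 / (8*(8^2 - 1)) = 1 - 648/504 = -0.285714.
Step 4: Under H0, t = rho * sqrt((n-2)/(1-rho^2)) = -0.7303 ~ t(6).
Step 5: Two-sided p-value from the t-distribution with 6 df = 0.492726.
Step 6: alpha = 0.1. fail to reject H0.

rho = -0.2857, p = 0.492726, fail to reject H0 at alpha = 0.1.


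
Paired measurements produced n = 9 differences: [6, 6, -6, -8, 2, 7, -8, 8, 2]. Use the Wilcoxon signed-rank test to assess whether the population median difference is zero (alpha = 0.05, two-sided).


Step 1: Drop any zero differences (none here) and take |d_i|.
|d| = [6, 6, 6, 8, 2, 7, 8, 8, 2]
Step 2: Midrank |d_i| (ties get averaged ranks).
ranks: |6|->4, |6|->4, |6|->4, |8|->8, |2|->1.5, |7|->6, |8|->8, |8|->8, |2|->1.5
Step 3: Attach original signs; sum ranks with positive sign and with negative sign.
W+ = 4 + 4 + 1.5 + 6 + 8 + 1.5 = 25
W- = 4 + 8 + 8 = 20
(Check: W+ + W- = 45 should equal n(n+1)/2 = 45.)
Step 4: Test statistic W = min(W+, W-) = 20.
Step 5: Ties in |d|, so use the tie-corrected normal approximation.
        E[W] = n(n+1)/4 = 9*10/4 = 22.5.
        Tie groups: |d|=2 (t=2), |d|=6 (t=3), |d|=8 (t=3); sum(t^3 - t) = 54.
        Var[W] = n(n+1)(2n+1)/24 - sum(t^3-t)/48 = 1710/24 - 54/48 = 70.125.
        z = (W - E[W]) / sqrt(Var[W]) = (20 - 22.5) / 8.3741 = -0.2985.
        Two-sided p = 2*Phi(z) = 0.765291.
Step 6: alpha = 0.05. fail to reject H0.

W+ = 25, W- = 20, W = min = 20, p = 0.765291, fail to reject H0.


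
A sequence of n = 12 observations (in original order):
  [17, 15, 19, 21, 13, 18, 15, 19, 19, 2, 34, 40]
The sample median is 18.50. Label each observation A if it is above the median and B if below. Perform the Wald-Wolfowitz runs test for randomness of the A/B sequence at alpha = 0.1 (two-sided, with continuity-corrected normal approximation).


Step 1: Compute median = 18.50; label A = above, B = below.
Labels in order: BBAABBBAABAA  (n_A = 6, n_B = 6)
Step 2: Count runs R = 6.
Step 3: Under H0 (random ordering), E[R] = 2*n_A*n_B/(n_A+n_B) + 1 = 2*6*6/12 + 1 = 7.0000.
        Var[R] = 2*n_A*n_B*(2*n_A*n_B - n_A - n_B) / ((n_A+n_B)^2 * (n_A+n_B-1)) = 4320/1584 = 2.7273.
        SD[R] = 1.6514.
Step 4: Continuity-corrected z = (R + 0.5 - E[R]) / SD[R] = (6 + 0.5 - 7.0000) / 1.6514 = -0.3028.
Step 5: Two-sided p-value via normal approximation = 2*(1 - Phi(|z|)) = 0.762069.
Step 6: alpha = 0.1. fail to reject H0.

R = 6, z = -0.3028, p = 0.762069, fail to reject H0.


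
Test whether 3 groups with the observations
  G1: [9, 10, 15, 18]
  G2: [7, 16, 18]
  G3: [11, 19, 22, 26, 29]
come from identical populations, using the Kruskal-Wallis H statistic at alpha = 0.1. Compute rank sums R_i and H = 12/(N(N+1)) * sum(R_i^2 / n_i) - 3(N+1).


Step 1: Combine all N = 12 observations and assign midranks.
sorted (value, group, rank): (7,G2,1), (9,G1,2), (10,G1,3), (11,G3,4), (15,G1,5), (16,G2,6), (18,G1,7.5), (18,G2,7.5), (19,G3,9), (22,G3,10), (26,G3,11), (29,G3,12)
Step 2: Sum ranks within each group.
R_1 = 17.5 (n_1 = 4)
R_2 = 14.5 (n_2 = 3)
R_3 = 46 (n_3 = 5)
Step 3: H = 12/(N(N+1)) * sum(R_i^2/n_i) - 3(N+1)
     = 12/(12*13) * (17.5^2/4 + 14.5^2/3 + 46^2/5) - 3*13
     = 0.076923 * 569.846 - 39
     = 4.834295.
Step 4: Ties present; correction factor C = 1 - 6/(12^3 - 12) = 0.996503. Corrected H = 4.834295 / 0.996503 = 4.851257.
Step 5: Under H0, H ~ chi^2(2); p-value = 0.088423.
Step 6: alpha = 0.1. reject H0.

H = 4.8513, df = 2, p = 0.088423, reject H0.


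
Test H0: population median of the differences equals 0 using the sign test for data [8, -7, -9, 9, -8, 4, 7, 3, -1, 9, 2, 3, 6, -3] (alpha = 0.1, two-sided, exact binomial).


Step 1: Discard zero differences. Original n = 14; n_eff = number of nonzero differences = 14.
Nonzero differences (with sign): +8, -7, -9, +9, -8, +4, +7, +3, -1, +9, +2, +3, +6, -3
Step 2: Count signs: positive = 9, negative = 5.
Step 3: Under H0: P(positive) = 0.5, so the number of positives S ~ Bin(14, 0.5).
Step 4: Two-sided exact p-value = sum of Bin(14,0.5) probabilities at or below the observed probability = 0.423950.
Step 5: alpha = 0.1. fail to reject H0.

n_eff = 14, pos = 9, neg = 5, p = 0.423950, fail to reject H0.


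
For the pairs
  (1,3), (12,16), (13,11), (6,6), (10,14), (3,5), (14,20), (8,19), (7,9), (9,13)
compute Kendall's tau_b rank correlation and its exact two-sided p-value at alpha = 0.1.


Step 1: Enumerate the 45 unordered pairs (i,j) with i<j and classify each by sign(x_j-x_i) * sign(y_j-y_i).
  (1,2):dx=+11,dy=+13->C; (1,3):dx=+12,dy=+8->C; (1,4):dx=+5,dy=+3->C; (1,5):dx=+9,dy=+11->C
  (1,6):dx=+2,dy=+2->C; (1,7):dx=+13,dy=+17->C; (1,8):dx=+7,dy=+16->C; (1,9):dx=+6,dy=+6->C
  (1,10):dx=+8,dy=+10->C; (2,3):dx=+1,dy=-5->D; (2,4):dx=-6,dy=-10->C; (2,5):dx=-2,dy=-2->C
  (2,6):dx=-9,dy=-11->C; (2,7):dx=+2,dy=+4->C; (2,8):dx=-4,dy=+3->D; (2,9):dx=-5,dy=-7->C
  (2,10):dx=-3,dy=-3->C; (3,4):dx=-7,dy=-5->C; (3,5):dx=-3,dy=+3->D; (3,6):dx=-10,dy=-6->C
  (3,7):dx=+1,dy=+9->C; (3,8):dx=-5,dy=+8->D; (3,9):dx=-6,dy=-2->C; (3,10):dx=-4,dy=+2->D
  (4,5):dx=+4,dy=+8->C; (4,6):dx=-3,dy=-1->C; (4,7):dx=+8,dy=+14->C; (4,8):dx=+2,dy=+13->C
  (4,9):dx=+1,dy=+3->C; (4,10):dx=+3,dy=+7->C; (5,6):dx=-7,dy=-9->C; (5,7):dx=+4,dy=+6->C
  (5,8):dx=-2,dy=+5->D; (5,9):dx=-3,dy=-5->C; (5,10):dx=-1,dy=-1->C; (6,7):dx=+11,dy=+15->C
  (6,8):dx=+5,dy=+14->C; (6,9):dx=+4,dy=+4->C; (6,10):dx=+6,dy=+8->C; (7,8):dx=-6,dy=-1->C
  (7,9):dx=-7,dy=-11->C; (7,10):dx=-5,dy=-7->C; (8,9):dx=-1,dy=-10->C; (8,10):dx=+1,dy=-6->D
  (9,10):dx=+2,dy=+4->C
Step 2: C = 38, D = 7, total pairs = 45.
Step 3: tau = (C - D)/(n(n-1)/2) = (38 - 7)/45 = 0.688889.
Step 4: Exact two-sided p-value (enumerate n! = 3628800 permutations of y under H0): p = 0.004687.
Step 5: alpha = 0.1. reject H0.

tau_b = 0.6889 (C=38, D=7), p = 0.004687, reject H0.


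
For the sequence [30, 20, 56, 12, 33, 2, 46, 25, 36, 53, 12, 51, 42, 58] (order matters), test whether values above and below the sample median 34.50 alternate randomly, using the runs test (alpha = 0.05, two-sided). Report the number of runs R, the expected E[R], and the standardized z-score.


Step 1: Compute median = 34.50; label A = above, B = below.
Labels in order: BBABBBABAABAAA  (n_A = 7, n_B = 7)
Step 2: Count runs R = 8.
Step 3: Under H0 (random ordering), E[R] = 2*n_A*n_B/(n_A+n_B) + 1 = 2*7*7/14 + 1 = 8.0000.
        Var[R] = 2*n_A*n_B*(2*n_A*n_B - n_A - n_B) / ((n_A+n_B)^2 * (n_A+n_B-1)) = 8232/2548 = 3.2308.
        SD[R] = 1.7974.
Step 4: R = E[R], so z = 0 with no continuity correction.
Step 5: Two-sided p-value via normal approximation = 2*(1 - Phi(|z|)) = 1.000000.
Step 6: alpha = 0.05. fail to reject H0.

R = 8, z = 0.0000, p = 1.000000, fail to reject H0.


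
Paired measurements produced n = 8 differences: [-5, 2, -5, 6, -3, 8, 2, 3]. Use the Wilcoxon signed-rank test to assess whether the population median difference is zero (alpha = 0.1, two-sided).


Step 1: Drop any zero differences (none here) and take |d_i|.
|d| = [5, 2, 5, 6, 3, 8, 2, 3]
Step 2: Midrank |d_i| (ties get averaged ranks).
ranks: |5|->5.5, |2|->1.5, |5|->5.5, |6|->7, |3|->3.5, |8|->8, |2|->1.5, |3|->3.5
Step 3: Attach original signs; sum ranks with positive sign and with negative sign.
W+ = 1.5 + 7 + 8 + 1.5 + 3.5 = 21.5
W- = 5.5 + 5.5 + 3.5 = 14.5
(Check: W+ + W- = 36 should equal n(n+1)/2 = 36.)
Step 4: Test statistic W = min(W+, W-) = 14.5.
Step 5: Ties in |d|, so use the tie-corrected normal approximation.
        E[W] = n(n+1)/4 = 8*9/4 = 18.
        Tie groups: |d|=2 (t=2), |d|=3 (t=2), |d|=5 (t=2); sum(t^3 - t) = 18.
        Var[W] = n(n+1)(2n+1)/24 - sum(t^3-t)/48 = 1224/24 - 18/48 = 50.625.
        z = (W - E[W]) / sqrt(Var[W]) = (14.5 - 18) / 7.1151 = -0.4919.
        Two-sided p = 2*Phi(z) = 0.622783.
Step 6: alpha = 0.1. fail to reject H0.

W+ = 21.5, W- = 14.5, W = min = 14.5, p = 0.622783, fail to reject H0.


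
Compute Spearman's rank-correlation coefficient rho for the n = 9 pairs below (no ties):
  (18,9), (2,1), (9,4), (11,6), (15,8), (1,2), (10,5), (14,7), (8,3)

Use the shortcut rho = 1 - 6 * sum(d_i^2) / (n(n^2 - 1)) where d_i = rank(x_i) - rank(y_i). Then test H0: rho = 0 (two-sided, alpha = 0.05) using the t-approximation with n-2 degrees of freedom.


Step 1: Rank x and y separately (midranks; no ties here).
rank(x): 18->9, 2->2, 9->4, 11->6, 15->8, 1->1, 10->5, 14->7, 8->3
rank(y): 9->9, 1->1, 4->4, 6->6, 8->8, 2->2, 5->5, 7->7, 3->3
Step 2: d_i = R_x(i) - R_y(i); compute d_i^2.
  (9-9)^2=0, (2-1)^2=1, (4-4)^2=0, (6-6)^2=0, (8-8)^2=0, (1-2)^2=1, (5-5)^2=0, (7-7)^2=0, (3-3)^2=0
sum(d^2) = 2.
Step 3: rho = 1 - 6*2 / (9*(9^2 - 1)) = 1 - 12/720 = 0.983333.
Step 4: Under H0, t = rho * sqrt((n-2)/(1-rho^2)) = 14.3096 ~ t(7).
Step 5: Two-sided p-value from the t-distribution with 7 df = 0.000002.
Step 6: alpha = 0.05. reject H0.

rho = 0.9833, p = 0.000002, reject H0 at alpha = 0.05.
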